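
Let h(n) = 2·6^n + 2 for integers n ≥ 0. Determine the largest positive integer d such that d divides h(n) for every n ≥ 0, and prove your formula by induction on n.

d = 2

Computing the first values: h(0) = 4 and h(1) = 14; gcd(4, 14) = 2, so d ≤ 2.
We prove 2 | 2·6^n + 2 for all n ≥ 0 by induction on n.
When n = 0: h(0) = 4 = 2·(2), so 2 | h(0).
Suppose the result is true for n = p, i.e. 2 | h(p). Then
h(p+1) = 2·6^(p+1) + 2 = 6·(2·6^p + 2) - 10 = 6·h(p) - 10. The first term is divisible by 2 by the inductive hypothesis, and -10 is divisible by 2. Hence 2 | h(p+1).
This completes the induction.
Therefore the largest such d is 2.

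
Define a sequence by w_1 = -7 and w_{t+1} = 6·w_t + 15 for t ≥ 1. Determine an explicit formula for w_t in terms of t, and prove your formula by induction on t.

w_t = -4·6^(t - 1) - 3

Computing the first terms: w_1 = -7, w_2 = -27, w_3 = -147. This suggests w_t = -4·6^(t - 1) - 3.
When t = 1: the formula gives -7 = -7 = w_1.
Inductive step: suppose the statement holds for some i ≥ 1, so w_i = -4·6^(i - 1) - 3.
Then w_{i+1} = 6·w_i + 15 = 6·(-4·6^(i - 1) - 3) + 15 = -4·6^i - 3 = -4·6^((i+1) - 1) - 3,
which is the claimed formula at t = i+1.
By the principle of mathematical induction, the result holds for all t ≥ 1.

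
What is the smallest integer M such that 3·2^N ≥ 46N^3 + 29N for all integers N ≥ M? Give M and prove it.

At N = 15: 98304 < 155685, so the inequality fails and M ≥ 16. We prove 3·2^N ≥ 46N^3 + 29N for all N ≥ 16.
For the base case N = 16: 3·2^N = 196608 and 46N^3 + 29N = 188880, so 196608 ≥ 188880.
For the inductive step, assume it holds for an arbitrary k ≥ 16, so 3·2^k ≥ 46k^3 + 29k.
Then 3·2^(k + 1) = 2·(3·2^k) ≥ 2·(46k^3 + 29k).
Also, for k ≥ 16 we have 2·(46k^3 + 29k) ≥ 46(k+1)^3 + 29(k+1), since 2·(46k^3 + 29k) − (46(k+1)^3 + 29(k+1)) = 46k^3 - 138k^2 - 109k - 75, which is nonnegative for all k ≥ 16.
Combining, 3·2^(k + 1) ≥ 46(k+1)^3 + 29(k+1).
Hence, by induction on N, the claim holds for every N ≥ 16.
Hence the smallest such M is 16.

M = 16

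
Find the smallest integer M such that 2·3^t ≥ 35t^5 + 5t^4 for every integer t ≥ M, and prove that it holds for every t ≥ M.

M = 15

At t = 14: 9565938 < 19015920, so the inequality fails and M ≥ 15. We prove 2·3^t ≥ 35t^5 + 5t^4 for all t ≥ 15.
When t = 15: 2·3^t = 28697814 and 35t^5 + 5t^4 = 26831250, so 28697814 ≥ 26831250.
Inductive step: suppose the statement holds for some i ≥ 15, so 2·3^i ≥ 35i^5 + 5i^4.
Then 2·3^(i + 1) = 3·(2·3^i) ≥ 3·(35i^5 + 5i^4).
Also, for i ≥ 15 we have 3·(35i^5 + 5i^4) ≥ 35(i+1)^5 + 5(i+1)^4, since 3·(35i^5 + 5i^4) − (35(i+1)^5 + 5(i+1)^4) = 70i^5 - 165i^4 - 370i^3 - 380i^2 - 195i - 40, which is nonnegative for all i ≥ 15.
Combining, 2·3^(i + 1) ≥ 35(i+1)^5 + 5(i+1)^4.
Hence, by induction on t, the claim holds for every t ≥ 15.
Hence the smallest such M is 15.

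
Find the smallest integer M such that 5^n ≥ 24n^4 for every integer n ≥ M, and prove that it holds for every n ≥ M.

M = 7

At n = 6: 15625 < 31104, so the inequality fails and M ≥ 7. We prove 5^n ≥ 24n^4 for all n ≥ 7.
Base step (n = 7): 5^n = 78125 and 24n^4 = 57624, so 78125 ≥ 57624.
For the inductive step, assume it holds for an arbitrary i ≥ 7, so 5^i ≥ 24i^4.
Then 5^(i + 1) = 5·(5^i) ≥ 5·(24i^4).
Also, for i ≥ 7 we have 5·(24i^4) ≥ 24(i+1)^4, since 5 ≥ (1 + 1/i)^4 for all i ≥ 7.
Combining, 5^(i + 1) ≥ 24(i+1)^4.
By induction, the statement is established for all n ≥ 7.
Hence the smallest such M is 7.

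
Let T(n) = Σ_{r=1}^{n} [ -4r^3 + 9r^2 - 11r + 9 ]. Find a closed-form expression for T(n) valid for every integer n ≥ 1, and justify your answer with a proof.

T(n) = -n(n^3 - n^2 + 2n - 5)

We claim T(n) = -n(n^3 - n^2 + 2n - 5) for all n ≥ 1.
Base case (n = 1): T(1) = 3, and the closed form gives 3. They agree.
Inductive step: suppose the statement holds for some r ≥ 1, so T(r) = r(-r^3 + r^2 - 2r + 5).
Then T(r+1) = T(r) + (-4r^3 - 3r^2 - 5r + 3) = (r(-r^3 + r^2 - 2r + 5)) + (-4r^3 - 3r^2 - 5r + 3).
Simplifying, T(r+1) = -(r + 1)(r^3 + 2r^2 + 3r - 3) = -(r+1)((r+1)^3 - (r+1)^2 + 2(r+1) - 5),
which is the closed form with n = r+1.
Hence, by induction on n, the claim holds for every n ≥ 1.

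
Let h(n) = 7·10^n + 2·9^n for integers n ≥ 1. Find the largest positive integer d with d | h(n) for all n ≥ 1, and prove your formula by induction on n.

d = 2

Computing the first values: h(1) = 88 and h(2) = 862; gcd(88, 862) = 2, so d ≤ 2.
We prove 2 | 7·10^n + 2·9^n for all n ≥ 1 by induction on n.
Base case (n = 1): h(1) = 88 = 2·(44), so 2 | h(1).
Inductive step: assume the claim holds for n = m, i.e. 2 | h(m). Then
h(m+1) − 10·h(m) = (7·10^(m+1) + 2·9^(m+1)) − 10·(7·10^m + 2·9^m) = (2)·9^m·(9 − 10) = (-2)·9^m. Since 2 | h(m) by the inductive hypothesis, 2 | 10·h(m); and 2 | -2 since -2 = 2·-1. Therefore 2 | h(m+1).
By the principle of mathematical induction, the result holds for all n ≥ 1.
Therefore the largest such d is 2.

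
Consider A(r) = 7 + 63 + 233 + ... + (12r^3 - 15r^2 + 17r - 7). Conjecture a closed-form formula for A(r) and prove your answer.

We claim A(r) = r(3r^3 + r^2 + 4r - 1) for all r ≥ 1.
When r = 1: A(1) = 7, and the closed form gives 7. They agree.
Inductive step: assume the claim holds for r = k, so A(k) = k(3k^3 + k^2 + 4k - 1).
Then A(k+1) = A(k) + (12k^3 + 21k^2 + 23k + 7) = (k(3k^3 + k^2 + 4k - 1)) + (12k^3 + 21k^2 + 23k + 7).
Simplifying, A(k+1) = (k + 1)(3k^3 + 10k^2 + 15k + 7) = (k+1)(3(k+1)^3 + (k+1)^2 + 4(k+1) - 1),
which is the closed form with r = k+1.
By induction, the statement is established for all r ≥ 1.

A(r) = r(3r^3 + r^2 + 4r - 1)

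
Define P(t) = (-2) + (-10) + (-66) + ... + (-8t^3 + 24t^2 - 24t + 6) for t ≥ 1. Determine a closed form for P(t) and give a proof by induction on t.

P(t) = -2t(t^3 - 2t^2 + t + 1)

We claim P(t) = -2t(t^3 - 2t^2 + t + 1) for all t ≥ 1.
Base step (t = 1): P(1) = -2, and the closed form gives -2. They agree.
Suppose the result is true for t = j, so P(j) = 2j(-j^3 + 2j^2 - j - 1).
Then P(j+1) = P(j) + (-8j^3 - 2) = (2j(-j^3 + 2j^2 - j - 1)) + (-8j^3 - 2).
Simplifying, P(j+1) = -2(j + 1)(j^3 + j^2 + 1) = -2(j+1)((j+1)^3 - 2(j+1)^2 + (j+1) + 1),
which is the closed form with t = j+1.
By induction, the statement is established for all t ≥ 1.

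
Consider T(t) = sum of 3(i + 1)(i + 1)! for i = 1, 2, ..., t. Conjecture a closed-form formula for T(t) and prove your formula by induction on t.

T(t) = 3(t + 2)! - 6

We claim T(t) = 3(t + 2)! - 6 for all t ≥ 1.
When t = 1: T(1) = 12, and the closed form gives 12. They agree.
For the inductive step, assume it holds for an arbitrary i ≥ 1, so T(i) = 3(i + 2)! - 6.
Then T(i+1) = T(i) + (3(i + 2)(i + 2)!) = (3(i + 2)! - 6) + (3(i + 2)(i + 2)!).
Simplifying, T(i+1) = 3((i+1) + 2)! - 6,
which is the closed form with t = i+1.
This completes the induction.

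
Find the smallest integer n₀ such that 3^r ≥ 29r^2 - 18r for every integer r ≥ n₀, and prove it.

At r = 6: 729 < 936, so the inequality fails and n₀ ≥ 7. We prove 3^r ≥ 29r^2 - 18r for all r ≥ 7.
When r = 7: 3^r = 2187 and 29r^2 - 18r = 1295, so 2187 ≥ 1295.
For the inductive step, assume it holds for an arbitrary k ≥ 7, so 3^k ≥ 29k^2 - 18k.
Then 3^(k + 1) = 3·(3^k) ≥ 3·(29k^2 - 18k).
Also, for k ≥ 7 we have 3·(29k^2 - 18k) ≥ 29(k+1)^2 - 18(k+1), since 3·(29k^2 - 18k) − (29(k+1)^2 - 18(k+1)) = 58k^2 - 94k - 11, which is nonnegative for all k ≥ 7.
Combining, 3^(k + 1) ≥ 29(k+1)^2 - 18(k+1).
This completes the induction.
Hence the smallest such n₀ is 7.

n₀ = 7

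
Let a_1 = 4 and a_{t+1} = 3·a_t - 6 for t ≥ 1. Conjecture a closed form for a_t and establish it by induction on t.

Computing the first terms: a_1 = 4, a_2 = 6, a_3 = 12. This suggests a_t = 3^(t - 1) + 3.
When t = 1: the formula gives 4 = 4 = a_1.
Suppose the result is true for t = j, so a_j = 3^(j - 1) + 3.
Then a_{j+1} = 3·a_j - 6 = 3·(3^(j - 1) + 3) - 6 = 3^j + 3 = 3^((j+1) - 1) + 3,
which is the claimed formula at t = j+1.
Hence, by induction on t, the claim holds for every t ≥ 1.

a_t = 3^(t - 1) + 3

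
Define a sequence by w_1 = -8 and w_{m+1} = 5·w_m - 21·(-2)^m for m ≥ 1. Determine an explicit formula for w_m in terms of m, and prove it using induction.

Computing the first terms: w_1 = -8, w_2 = 2, w_3 = -74. This suggests w_m = 3(-2)^m - 2·5^(m - 1).
Base case (m = 1): the formula gives -8 = -8 = w_1.
Inductive step: suppose the statement holds for some p ≥ 1, so w_p = 3(-2)^p - 2·5^(p - 1).
Then w_{p+1} = 5·w_p - 21·(-2)^p = 5·(3(-2)^p - 2·5^(p - 1)) - 21·(-2)^p = 3(-2)^(p + 1) - 2·5^p = 3(-2)^(p+1) - 2·5^((p+1) - 1),
which is the claimed formula at m = p+1.
By induction, the statement is established for all m ≥ 1.

w_m = 3(-2)^m - 2·5^(m - 1)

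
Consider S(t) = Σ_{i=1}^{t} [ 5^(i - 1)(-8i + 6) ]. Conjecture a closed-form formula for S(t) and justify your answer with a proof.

S(t) = 2·5^t(-t + 1) - 2

We claim S(t) = 2·5^t(-t + 1) - 2 for all t ≥ 1.
For the base case t = 1: S(1) = -2, and the closed form gives -2. They agree.
For the inductive step, assume it holds for an arbitrary i ≥ 1, so S(i) = 2·5^i(-i + 1) - 2.
Then S(i+1) = S(i) + (5^i(-8i - 2)) = (2·5^i(-i + 1) - 2) + (5^i(-8i - 2)).
Simplifying, S(i+1) = -10·5^i·i - 2 = 2·5^(i+1)(-(i+1) + 1) - 2,
which is the closed form with t = i+1.
Hence, by induction on t, the claim holds for every t ≥ 1.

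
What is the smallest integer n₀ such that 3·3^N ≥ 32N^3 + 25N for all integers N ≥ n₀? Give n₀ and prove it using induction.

At N = 7: 6561 < 11151, so the inequality fails and n₀ ≥ 8. We prove 3·3^N ≥ 32N^3 + 25N for all N ≥ 8.
Base case (N = 8): 3·3^N = 19683 and 32N^3 + 25N = 16584, so 19683 ≥ 16584.
For the inductive step, assume it holds for an arbitrary k ≥ 8, so 3·3^k ≥ 32k^3 + 25k.
Then 3·3^(k + 1) = 3·(3·3^k) ≥ 3·(32k^3 + 25k).
Also, for k ≥ 8 we have 3·(32k^3 + 25k) ≥ 32(k+1)^3 + 25(k+1), since 3·(32k^3 + 25k) − (32(k+1)^3 + 25(k+1)) = 64k^3 - 96k^2 - 46k - 57, which is nonnegative for all k ≥ 8.
Combining, 3·3^(k + 1) ≥ 32(k+1)^3 + 25(k+1).
By the principle of mathematical induction, the result holds for all N ≥ 8.
Hence the smallest such n₀ is 8.

n₀ = 8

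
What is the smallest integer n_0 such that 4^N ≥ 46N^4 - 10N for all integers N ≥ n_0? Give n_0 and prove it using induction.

At N = 9: 262144 < 301716, so the inequality fails and n_0 ≥ 10. We prove 4^N ≥ 46N^4 - 10N for all N ≥ 10.
For the base case N = 10: 4^N = 1048576 and 46N^4 - 10N = 459900, so 1048576 ≥ 459900.
Inductive step: suppose the statement holds for some p ≥ 10, so 4^p ≥ 46p^4 - 10p.
Then 4^(p + 1) = 4·(4^p) ≥ 4·(46p^4 - 10p).
Also, for p ≥ 10 we have 4·(46p^4 - 10p) ≥ 46(p+1)^4 - 10(p+1), since 4·(46p^4 - 10p) − (46(p+1)^4 - 10(p+1)) = 138p^4 - 184p^3 - 276p^2 - 214p - 36, which is nonnegative for all p ≥ 10.
Combining, 4^(p + 1) ≥ 46(p+1)^4 - 10(p+1).
By the principle of mathematical induction, the result holds for all N ≥ 10.
Hence the smallest such n_0 is 10.

n_0 = 10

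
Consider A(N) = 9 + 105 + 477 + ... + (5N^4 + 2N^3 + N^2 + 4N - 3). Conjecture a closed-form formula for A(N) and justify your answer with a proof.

We claim A(N) = N(N^4 + 3N^3 + 3N^2 + 3N - 1) for all N ≥ 1.
Base step (N = 1): A(1) = 9, and the closed form gives 9. They agree.
Inductive step: assume the claim holds for N = p, so A(p) = p(p^4 + 3p^3 + 3p^2 + 3p - 1).
Then A(p+1) = A(p) + (5p^4 + 22p^3 + 37p^2 + 32p + 9) = (p(p^4 + 3p^3 + 3p^2 + 3p - 1)) + (5p^4 + 22p^3 + 37p^2 + 32p + 9).
Simplifying, A(p+1) = (p + 1)(p^4 + 7p^3 + 18p^2 + 22p + 9) = (p+1)((p+1)^4 + 3(p+1)^3 + 3(p+1)^2 + 3(p+1) - 1),
which is the closed form with N = p+1.
By the principle of mathematical induction, the result holds for all N ≥ 1.

A(N) = N(N^4 + 3N^3 + 3N^2 + 3N - 1)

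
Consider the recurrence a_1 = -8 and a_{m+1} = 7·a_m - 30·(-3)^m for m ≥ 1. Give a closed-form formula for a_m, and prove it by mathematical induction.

Computing the first terms: a_1 = -8, a_2 = 34, a_3 = -32. This suggests a_m = -(-3)^(m + 1) + 7^(m - 1).
Base case (m = 1): the formula gives -8 = -8 = a_1.
Inductive step: assume the claim holds for m = p, so a_p = -(-3)^(p + 1) + 7^(p - 1).
Then a_{p+1} = 7·a_p - 30·(-3)^p = 7·(-(-3)^(p + 1) + 7^(p - 1)) - 30·(-3)^p = -(-3)^(p + 2) + 7^p = -(-3)^((p+1) + 1) + 7^((p+1) - 1),
which is the claimed formula at m = p+1.
Hence, by induction on m, the claim holds for every m ≥ 1.

a_m = -(-3)^(m + 1) + 7^(m - 1)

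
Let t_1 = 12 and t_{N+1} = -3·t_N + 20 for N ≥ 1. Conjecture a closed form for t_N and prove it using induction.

Computing the first terms: t_1 = 12, t_2 = -16, t_3 = 68. This suggests t_N = 7(-3)^(N - 1) + 5.
Base case (N = 1): the formula gives 12 = 12 = t_1.
Suppose the result is true for N = r, so t_r = 7(-3)^(r - 1) + 5.
Then t_{r+1} = -3·t_r + 20 = -3·(7(-3)^(r - 1) + 5) + 20 = 7(-3)^r + 5 = 7(-3)^((r+1) - 1) + 5,
which is the claimed formula at N = r+1.
This completes the induction.

t_N = 7(-3)^(N - 1) + 5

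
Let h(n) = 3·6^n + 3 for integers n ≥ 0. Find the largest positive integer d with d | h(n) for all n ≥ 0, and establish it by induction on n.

Computing the first values: h(0) = 6 and h(1) = 21; gcd(6, 21) = 3, so d ≤ 3.
We prove 3 | 3·6^n + 3 for all n ≥ 0 by induction on n.
Base step (n = 0): h(0) = 6 = 3·(2), so 3 | h(0).
Suppose the result is true for n = m, i.e. 3 | h(m). Then
h(m+1) = 3·6^(m+1) + 3 = 6·(3·6^m + 3) - 15 = 6·h(m) - 15. The first term is divisible by 3 by the inductive hypothesis, and -15 is divisible by 3. Hence 3 | h(m+1).
Hence, by induction on n, the claim holds for every n ≥ 0.
Therefore the largest such d is 3.

d = 3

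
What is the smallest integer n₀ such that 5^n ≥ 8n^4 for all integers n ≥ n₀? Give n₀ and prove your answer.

n₀ = 6

At n = 5: 3125 < 5000, so the inequality fails and n₀ ≥ 6. We prove 5^n ≥ 8n^4 for all n ≥ 6.
When n = 6: 5^n = 15625 and 8n^4 = 10368, so 15625 ≥ 10368.
Inductive step: assume the claim holds for n = m, so 5^m ≥ 8m^4.
Then 5^(m + 1) = 5·(5^m) ≥ 5·(8m^4).
Also, for m ≥ 6 we have 5·(8m^4) ≥ 8(m+1)^4, since 5 ≥ (1 + 1/m)^4 for all m ≥ 6.
Combining, 5^(m + 1) ≥ 8(m+1)^4.
By the principle of mathematical induction, the result holds for all n ≥ 6.
Hence the smallest such n₀ is 6.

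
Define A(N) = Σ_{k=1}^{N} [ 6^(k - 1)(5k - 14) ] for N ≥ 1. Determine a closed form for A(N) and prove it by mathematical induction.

We claim A(N) = 6^N(N - 3) + 3 for all N ≥ 1.
Base case (N = 1): A(1) = -9, and the closed form gives -9. They agree.
Inductive step: assume the claim holds for N = k, so A(k) = 6^k(k - 3) + 3.
Then A(k+1) = A(k) + (6^k(5k - 9)) = (6^k(k - 3) + 3) + (6^k(5k - 9)).
Simplifying, A(k+1) = 6·6^k·k - 12·6^k + 3 = 6^(k+1)((k+1) - 3) + 3,
which is the closed form with N = k+1.
By induction, the statement is established for all N ≥ 1.

A(N) = 6^N(N - 3) + 3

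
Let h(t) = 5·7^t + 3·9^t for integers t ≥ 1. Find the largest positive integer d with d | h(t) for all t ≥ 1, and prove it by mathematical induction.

Computing the first values: h(1) = 62 and h(2) = 488; gcd(62, 488) = 2, so d ≤ 2.
We prove 2 | 5·7^t + 3·9^t for all t ≥ 1 by induction on t.
When t = 1: h(1) = 62 = 2·(31), so 2 | h(1).
Inductive step: assume the claim holds for t = j, i.e. 2 | h(j). Then
h(j+1) − 9·h(j) = (5·7^(j+1) + 3·9^(j+1)) − 9·(5·7^j + 3·9^j) = (5)·7^j·(7 − 9) = (-10)·7^j. Since 2 | h(j) by the inductive hypothesis, 2 | 9·h(j); and 2 | -10 since -10 = 2·-5. Therefore 2 | h(j+1).
By induction, the statement is established for all t ≥ 1.
Therefore the largest such d is 2.

d = 2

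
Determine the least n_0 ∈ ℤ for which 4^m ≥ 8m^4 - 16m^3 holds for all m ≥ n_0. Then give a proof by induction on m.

n_0 = 7

At m = 6: 4096 < 6912, so the inequality fails and n_0 ≥ 7. We prove 4^m ≥ 8m^4 - 16m^3 for all m ≥ 7.
Base step (m = 7): 4^m = 16384 and 8m^4 - 16m^3 = 13720, so 16384 ≥ 13720.
Suppose the result is true for m = k, so 4^k ≥ 8k^4 - 16k^3.
Then 4^(k + 1) = 4·(4^k) ≥ 4·(8k^4 - 16k^3).
Also, for k ≥ 7 we have 4·(8k^4 - 16k^3) ≥ 8(k+1)^4 - 16(k+1)^3, since 4·(8k^4 - 16k^3) − (8(k+1)^4 - 16(k+1)^3) = 24k^4 - 80k^3 + 16k + 8, which is nonnegative for all k ≥ 7.
Combining, 4^(k + 1) ≥ 8(k+1)^4 - 16(k+1)^3.
This completes the induction.
Hence the smallest such n_0 is 7.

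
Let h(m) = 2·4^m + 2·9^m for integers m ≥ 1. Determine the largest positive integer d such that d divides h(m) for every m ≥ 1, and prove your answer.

d = 2

Computing the first values: h(1) = 26 and h(2) = 194; gcd(26, 194) = 2, so d ≤ 2.
We prove 2 | 2·4^m + 2·9^m for all m ≥ 1 by induction on m.
When m = 1: h(1) = 26 = 2·(13), so 2 | h(1).
Suppose the result is true for m = p, i.e. 2 | h(p). Then
h(p+1) − 9·h(p) = (2·4^(p+1) + 2·9^(p+1)) − 9·(2·4^p + 2·9^p) = (2)·4^p·(4 − 9) = (-10)·4^p. Since 2 | h(p) by the inductive hypothesis, 2 | 9·h(p); and 2 | -10 since -10 = 2·-5. Therefore 2 | h(p+1).
By the principle of mathematical induction, the result holds for all m ≥ 1.
Therefore the largest such d is 2.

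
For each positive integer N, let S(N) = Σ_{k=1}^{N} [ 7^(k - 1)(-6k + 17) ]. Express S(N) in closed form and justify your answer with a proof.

We claim S(N) = 7^N(-N + 3) - 3 for all N ≥ 1.
For the base case N = 1: S(1) = 11, and the closed form gives 11. They agree.
Inductive step: suppose the statement holds for some k ≥ 1, so S(k) = 7^k(-k + 3) - 3.
Then S(k+1) = S(k) + (7^k(-6k + 11)) = (7^k(-k + 3) - 3) + (7^k(-6k + 11)).
Simplifying, S(k+1) = -7·7^k·k + 14·7^k - 3 = 7^(k+1)(-(k+1) + 3) - 3,
which is the closed form with N = k+1.
By induction, the statement is established for all N ≥ 1.

S(N) = 7^N(-N + 3) - 3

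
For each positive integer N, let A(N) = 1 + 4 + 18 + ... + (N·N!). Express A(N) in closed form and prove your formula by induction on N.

A(N) = (N + 1)N! - 1

We claim A(N) = (N + 1)N! - 1 for all N ≥ 1.
Base step (N = 1): A(1) = 1, and the closed form gives 1. They agree.
Inductive step: assume the claim holds for N = i, so A(i) = (i + 1)i! - 1.
Then A(i+1) = A(i) + ((i + 1)(i + 1)!) = ((i + 1)i! - 1) + ((i + 1)(i + 1)!).
Simplifying, A(i+1) = ((i+1) + 1)(i+1)! - 1,
which is the closed form with N = i+1.
Hence, by induction on N, the claim holds for every N ≥ 1.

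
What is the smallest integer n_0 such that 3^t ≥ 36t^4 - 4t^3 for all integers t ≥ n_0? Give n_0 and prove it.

At t = 12: 531441 < 739584, so the inequality fails and n_0 ≥ 13. We prove 3^t ≥ 36t^4 - 4t^3 for all t ≥ 13.
Base step (t = 13): 3^t = 1594323 and 36t^4 - 4t^3 = 1019408, so 1594323 ≥ 1019408.
For the inductive step, assume it holds for an arbitrary i ≥ 13, so 3^i ≥ 36i^4 - 4i^3.
Then 3^(i + 1) = 3·(3^i) ≥ 3·(36i^4 - 4i^3).
Also, for i ≥ 13 we have 3·(36i^4 - 4i^3) ≥ 36(i+1)^4 - 4(i+1)^3, since 3·(36i^4 - 4i^3) − (36(i+1)^4 - 4(i+1)^3) = 72i^4 - 152i^3 - 204i^2 - 132i - 32, which is nonnegative for all i ≥ 13.
Combining, 3^(i + 1) ≥ 36(i+1)^4 - 4(i+1)^3.
Hence, by induction on t, the claim holds for every t ≥ 13.
Hence the smallest such n_0 is 13.

n_0 = 13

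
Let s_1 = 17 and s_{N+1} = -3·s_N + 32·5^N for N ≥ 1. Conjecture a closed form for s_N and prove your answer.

Computing the first terms: s_1 = 17, s_2 = 109, s_3 = 473. This suggests s_N = (-3)^N + 4·5^N.
Base step (N = 1): the formula gives 17 = 17 = s_1.
Inductive step: suppose the statement holds for some r ≥ 1, so s_r = (-3)^r + 4·5^r.
Then s_{r+1} = -3·s_r + 32·5^r = -3·((-3)^r + 4·5^r) + 32·5^r = (-3)^(r + 1) + 4·5^(r + 1),
which is the claimed formula at N = r+1.
Hence, by induction on N, the claim holds for every N ≥ 1.

s_N = (-3)^N + 4·5^N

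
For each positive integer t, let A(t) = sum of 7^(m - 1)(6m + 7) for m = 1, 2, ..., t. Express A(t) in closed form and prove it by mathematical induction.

We claim A(t) = 7^t(t + 1) - 1 for all t ≥ 1.
When t = 1: A(1) = 13, and the closed form gives 13. They agree.
Inductive step: suppose the statement holds for some m ≥ 1, so A(m) = 7^m(m + 1) - 1.
Then A(m+1) = A(m) + (7^m(6m + 13)) = (7^m(m + 1) - 1) + (7^m(6m + 13)).
Simplifying, A(m+1) = 7·7^m·m + 14·7^m - 1 = 7^(m+1)((m+1) + 1) - 1,
which is the closed form with t = m+1.
By induction, the statement is established for all t ≥ 1.

A(t) = 7^t(t + 1) - 1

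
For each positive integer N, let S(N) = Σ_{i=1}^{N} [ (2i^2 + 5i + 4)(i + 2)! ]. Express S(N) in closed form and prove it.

S(N) = (2N + 1)(N + 3)! - 6

We claim S(N) = (2N + 1)(N + 3)! - 6 for all N ≥ 1.
When N = 1: S(1) = 66, and the closed form gives 66. They agree.
Inductive step: suppose the statement holds for some i ≥ 1, so S(i) = (2i + 1)(i + 3)! - 6.
Then S(i+1) = S(i) + ((2i^2 + 9i + 11)(i + 3)!) = ((2i + 1)(i + 3)! - 6) + ((2i^2 + 9i + 11)(i + 3)!).
Simplifying, S(i+1) = (2(i+1) + 1)((i+1) + 3)! - 6,
which is the closed form with N = i+1.
Hence, by induction on N, the claim holds for every N ≥ 1.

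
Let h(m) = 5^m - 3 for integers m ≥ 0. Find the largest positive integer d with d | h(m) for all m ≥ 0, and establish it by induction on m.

d = 2

Computing the first values: h(0) = -2 and h(1) = 2; gcd(-2, 2) = 2, so d ≤ 2.
We prove 2 | 5^m - 3 for all m ≥ 0 by induction on m.
For the base case m = 0: h(0) = -2 = 2·(-1), so 2 | h(0).
Suppose the result is true for m = j, i.e. 2 | h(j). Then
h(j+1) = 5^(j+1) - 3 = 5·(5^j - 3) + 12 = 5·h(j) + 12. The first term is divisible by 2 by the inductive hypothesis, and 12 is divisible by 2. Hence 2 | h(j+1).
This completes the induction.
Therefore the largest such d is 2.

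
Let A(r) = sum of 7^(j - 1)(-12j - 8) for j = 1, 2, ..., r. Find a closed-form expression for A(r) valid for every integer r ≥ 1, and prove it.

We claim A(r) = -7^r(2r + 1) + 1 for all r ≥ 1.
Base step (r = 1): A(1) = -20, and the closed form gives -20. They agree.
For the inductive step, assume it holds for an arbitrary j ≥ 1, so A(j) = -7^j(2j + 1) + 1.
Then A(j+1) = A(j) + (7^j(-12j - 20)) = (-7^j(2j + 1) + 1) + (7^j(-12j - 20)).
Simplifying, A(j+1) = -14·7^j·j - 21·7^j + 1 = -7^(j+1)(2(j+1) + 1) + 1,
which is the closed form with r = j+1.
This completes the induction.

A(r) = -7^r(2r + 1) + 1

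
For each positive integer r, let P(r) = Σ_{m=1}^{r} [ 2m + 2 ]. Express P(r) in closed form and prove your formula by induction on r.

P(r) = r(r + 3)

We claim P(r) = r(r + 3) for all r ≥ 1.
Base case (r = 1): P(1) = 4, and the closed form gives 4. They agree.
For the inductive step, assume it holds for an arbitrary m ≥ 1, so P(m) = m(m + 3).
Then P(m+1) = P(m) + (2m + 4) = (m(m + 3)) + (2m + 4).
Simplifying, P(m+1) = (m + 1)(m + 4) = (m+1)((m+1) + 3),
which is the closed form with r = m+1.
This completes the induction.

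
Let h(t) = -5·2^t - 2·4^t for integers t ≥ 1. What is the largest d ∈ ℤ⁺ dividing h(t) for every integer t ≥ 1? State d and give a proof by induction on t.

d = 2

Computing the first values: h(1) = -18 and h(2) = -52; gcd(-18, -52) = 2, so d ≤ 2.
We prove 2 | -5·2^t - 2·4^t for all t ≥ 1 by induction on t.
Base step (t = 1): h(1) = -18 = 2·(-9), so 2 | h(1).
Inductive step: assume the claim holds for t = j, i.e. 2 | h(j). Then
h(j+1) − 4·h(j) = (-5·2^(j+1) - 2·4^(j+1)) − 4·(-5·2^j - 2·4^j) = (-5)·2^j·(2 − 4) = (10)·2^j. Since 2 | h(j) by the inductive hypothesis, 2 | 4·h(j); and 2 | 10 since 10 = 2·5. Therefore 2 | h(j+1).
By the principle of mathematical induction, the result holds for all t ≥ 1.
Therefore the largest such d is 2.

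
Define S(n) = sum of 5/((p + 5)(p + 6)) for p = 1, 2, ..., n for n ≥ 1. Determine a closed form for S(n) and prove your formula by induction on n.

S(n) = 5n/(6(n + 6))

We claim S(n) = 5n/(6(n + 6)) for all n ≥ 1.
Base step (n = 1): S(1) = 5/42, and the closed form gives 5/42. They agree.
Inductive step: assume the claim holds for n = p, so S(p) = 5p/(6(p + 6)).
Then S(p+1) = S(p) + (5/((p + 6)(p + 7))) = (5p/(6(p + 6))) + (5/((p + 6)(p + 7))).
Simplifying, S(p+1) = 5(p + 1)/(6(p + 7)) = 5(p+1)/(6((p+1) + 6)),
which is the closed form with n = p+1.
This completes the induction.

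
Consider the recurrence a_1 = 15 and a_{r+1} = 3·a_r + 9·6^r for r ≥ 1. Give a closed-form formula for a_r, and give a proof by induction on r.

Computing the first terms: a_1 = 15, a_2 = 99, a_3 = 621. This suggests a_r = -3^r + 3·6^r.
For the base case r = 1: the formula gives 15 = 15 = a_1.
For the inductive step, assume it holds for an arbitrary j ≥ 1, so a_j = -3^j + 3·6^j.
Then a_{j+1} = 3·a_j + 9·6^j = 3·(-3^j + 3·6^j) + 9·6^j = -3^(j + 1) + 3·6^(j + 1),
which is the claimed formula at r = j+1.
This completes the induction.

a_r = -3^r + 3·6^r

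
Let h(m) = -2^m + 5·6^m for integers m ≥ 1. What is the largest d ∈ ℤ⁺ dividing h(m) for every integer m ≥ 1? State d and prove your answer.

Computing the first values: h(1) = 28 and h(2) = 176; gcd(28, 176) = 4, so d ≤ 4.
We prove 4 | -2^m + 5·6^m for all m ≥ 1 by induction on m.
Base case (m = 1): h(1) = 28 = 4·(7), so 4 | h(1).
Inductive step: assume the claim holds for m = i, i.e. 4 | h(i). Then
h(i+1) − 6·h(i) = (-2^(i+1) + 5·6^(i+1)) − 6·(-2^i + 5·6^i) = (-1)·2^i·(2 − 6) = (4)·2^i. Since 4 | h(i) by the inductive hypothesis, 4 | 6·h(i); and 4 | 4 since 4 = 4·1. Therefore 4 | h(i+1).
Hence, by induction on m, the claim holds for every m ≥ 1.
Therefore the largest such d is 4.

d = 4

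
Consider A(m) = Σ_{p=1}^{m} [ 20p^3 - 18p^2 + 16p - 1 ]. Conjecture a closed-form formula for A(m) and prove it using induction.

A(m) = m(5m^3 + 4m^2 + 4m + 4)

We claim A(m) = m(5m^3 + 4m^2 + 4m + 4) for all m ≥ 1.
Base case (m = 1): A(1) = 17, and the closed form gives 17. They agree.
Suppose the result is true for m = p, so A(p) = p(5p^3 + 4p^2 + 4p + 4).
Then A(p+1) = A(p) + (20p^3 + 42p^2 + 40p + 17) = (p(5p^3 + 4p^2 + 4p + 4)) + (20p^3 + 42p^2 + 40p + 17).
Simplifying, A(p+1) = (p + 1)(5p^3 + 19p^2 + 27p + 17) = (p+1)(5(p+1)^3 + 4(p+1)^2 + 4(p+1) + 4),
which is the closed form with m = p+1.
By induction, the statement is established for all m ≥ 1.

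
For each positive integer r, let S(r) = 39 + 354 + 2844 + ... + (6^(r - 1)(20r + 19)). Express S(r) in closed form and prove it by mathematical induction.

We claim S(r) = 6^r(4r + 3) - 3 for all r ≥ 1.
Base step (r = 1): S(1) = 39, and the closed form gives 39. They agree.
Suppose the result is true for r = k, so S(k) = 6^k(4k + 3) - 3.
Then S(k+1) = S(k) + (6^k(20k + 39)) = (6^k(4k + 3) - 3) + (6^k(20k + 39)).
Simplifying, S(k+1) = 24·6^k·k + 42·6^k - 3 = 6^(k+1)(4(k+1) + 3) - 3,
which is the closed form with r = k+1.
Hence, by induction on r, the claim holds for every r ≥ 1.

S(r) = 6^r(4r + 3) - 3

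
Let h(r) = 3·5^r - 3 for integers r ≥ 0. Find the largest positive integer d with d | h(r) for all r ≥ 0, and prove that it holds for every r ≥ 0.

Computing the first values: h(0) = 0 and h(1) = 12; gcd(0, 12) = 12, so d ≤ 12.
We prove 12 | 3·5^r - 3 for all r ≥ 0 by induction on r.
Base case (r = 0): h(0) = 0 = 12·(0), so 12 | h(0).
For the inductive step, assume it holds for an arbitrary i ≥ 0, i.e. 12 | h(i). Then
h(i+1) = 3·5^(i+1) - 3 = 5·(3·5^i - 3) + 12 = 5·h(i) + 12. The first term is divisible by 12 by the inductive hypothesis, and 12 is divisible by 12. Hence 12 | h(i+1).
This completes the induction.
Therefore the largest such d is 12.

d = 12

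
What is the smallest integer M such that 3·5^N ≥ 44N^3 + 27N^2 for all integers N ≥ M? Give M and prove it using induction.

M = 5

At N = 4: 1875 < 3248, so the inequality fails and M ≥ 5. We prove 3·5^N ≥ 44N^3 + 27N^2 for all N ≥ 5.
When N = 5: 3·5^N = 9375 and 44N^3 + 27N^2 = 6175, so 9375 ≥ 6175.
Suppose the result is true for N = k, so 3·5^k ≥ 44k^3 + 27k^2.
Then 3·5^(k + 1) = 5·(3·5^k) ≥ 5·(44k^3 + 27k^2).
Also, for k ≥ 5 we have 5·(44k^3 + 27k^2) ≥ 44(k+1)^3 + 27(k+1)^2, since 5·(44k^3 + 27k^2) − (44(k+1)^3 + 27(k+1)^2) = 176k^3 - 24k^2 - 186k - 71, which is nonnegative for all k ≥ 5.
Combining, 3·5^(k + 1) ≥ 44(k+1)^3 + 27(k+1)^2.
This completes the induction.
Hence the smallest such M is 5.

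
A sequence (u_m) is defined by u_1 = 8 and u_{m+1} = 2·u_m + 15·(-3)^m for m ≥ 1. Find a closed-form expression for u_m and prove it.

u_m = (-3)^(m + 1) - 2^(m - 1)

Computing the first terms: u_1 = 8, u_2 = -29, u_3 = 77. This suggests u_m = (-3)^(m + 1) - 2^(m - 1).
Base case (m = 1): the formula gives 8 = 8 = u_1.
Inductive step: assume the claim holds for m = r, so u_r = (-3)^(r + 1) - 2^(r - 1).
Then u_{r+1} = 2·u_r + 15·(-3)^r = 2·((-3)^(r + 1) - 2^(r - 1)) + 15·(-3)^r = (-3)^(r + 2) - 2^r = (-3)^((r+1) + 1) - 2^((r+1) - 1),
which is the claimed formula at m = r+1.
By the principle of mathematical induction, the result holds for all m ≥ 1.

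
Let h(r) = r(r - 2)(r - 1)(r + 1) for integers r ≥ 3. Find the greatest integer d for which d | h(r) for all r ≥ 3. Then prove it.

Computing the first values: h(3) = 24 and h(4) = 120; gcd(24, 120) = 24, so d ≤ 24.
We prove 24 | r(r - 2)(r - 1)(r + 1) for all r ≥ 3 by induction on r.
For the base case r = 3: h(3) = 24 = 24·(1), so 24 | h(3).
Inductive step: suppose the statement holds for some p ≥ 3, i.e. 24 | h(p). Then
h(p+1) − h(p) = (p-1)·p·(p+1)·(p+2) − (p-2)·(p-1)·p·(p+1) = (p-1)·p·(p+1)·[(p+2) − (p-2)] = 4·(p-1)·p·(p+1). The product of 3 consecutive integers is divisible by (3)! = 6, so h(p+1) − h(p) is divisible by 4·6 = 24. By the inductive hypothesis 24 | h(p), hence 24 | h(p+1).
By induction, the statement is established for all r ≥ 3.
Therefore the largest such d is 24.

d = 24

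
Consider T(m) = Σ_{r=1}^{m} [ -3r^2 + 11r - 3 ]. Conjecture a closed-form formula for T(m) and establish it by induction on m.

We claim T(m) = -m(m^2 - 4m - 2) for all m ≥ 1.
Base step (m = 1): T(1) = 5, and the closed form gives 5. They agree.
Inductive step: assume the claim holds for m = r, so T(r) = r(-r^2 + 4r + 2).
Then T(r+1) = T(r) + (-3r^2 + 5r + 5) = (r(-r^2 + 4r + 2)) + (-3r^2 + 5r + 5).
Simplifying, T(r+1) = -(r + 1)(r^2 - 2r - 5) = -(r+1)((r+1)^2 - 4(r+1) - 2),
which is the closed form with m = r+1.
This completes the induction.

T(m) = -m(m^2 - 4m - 2)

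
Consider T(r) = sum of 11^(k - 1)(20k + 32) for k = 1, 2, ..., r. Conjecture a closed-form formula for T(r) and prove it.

T(r) = 11^r(2r + 3) - 3

We claim T(r) = 11^r(2r + 3) - 3 for all r ≥ 1.
Base step (r = 1): T(1) = 52, and the closed form gives 52. They agree.
Inductive step: suppose the statement holds for some k ≥ 1, so T(k) = 11^k(2k + 3) - 3.
Then T(k+1) = T(k) + (11^k(20k + 52)) = (11^k(2k + 3) - 3) + (11^k(20k + 52)).
Simplifying, T(k+1) = 22·11^k·k + 55·11^k - 3 = 11^(k+1)(2(k+1) + 3) - 3,
which is the closed form with r = k+1.
By the principle of mathematical induction, the result holds for all r ≥ 1.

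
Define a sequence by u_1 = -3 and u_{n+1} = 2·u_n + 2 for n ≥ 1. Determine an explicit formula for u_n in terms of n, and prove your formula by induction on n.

u_n = -2^(n - 1) - 2

Computing the first terms: u_1 = -3, u_2 = -4, u_3 = -6. This suggests u_n = -2^(n - 1) - 2.
Base step (n = 1): the formula gives -3 = -3 = u_1.
For the inductive step, assume it holds for an arbitrary m ≥ 1, so u_m = -2^(m - 1) - 2.
Then u_{m+1} = 2·u_m + 2 = 2·(-2^(m - 1) - 2) + 2 = -2^m - 2 = -2^((m+1) - 1) - 2,
which is the claimed formula at n = m+1.
By the principle of mathematical induction, the result holds for all n ≥ 1.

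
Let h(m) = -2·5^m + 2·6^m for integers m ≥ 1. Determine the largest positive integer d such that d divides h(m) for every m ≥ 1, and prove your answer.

Computing the first values: h(1) = 2 and h(2) = 22; gcd(2, 22) = 2, so d ≤ 2.
We prove 2 | -2·5^m + 2·6^m for all m ≥ 1 by induction on m.
When m = 1: h(1) = 2 = 2·(1), so 2 | h(1).
For the inductive step, assume it holds for an arbitrary k ≥ 1, i.e. 2 | h(k). Then
h(k+1) − 6·h(k) = (-2·5^(k+1) + 2·6^(k+1)) − 6·(-2·5^k + 2·6^k) = (-2)·5^k·(5 − 6) = (2)·5^k. Since 2 | h(k) by the inductive hypothesis, 2 | 6·h(k); and 2 | 2 since 2 = 2·1. Therefore 2 | h(k+1).
Hence, by induction on m, the claim holds for every m ≥ 1.
Therefore the largest such d is 2.

d = 2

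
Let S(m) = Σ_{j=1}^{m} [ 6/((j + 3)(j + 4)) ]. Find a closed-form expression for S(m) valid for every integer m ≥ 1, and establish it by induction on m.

S(m) = 3m/(2(m + 4))

We claim S(m) = 3m/(2(m + 4)) for all m ≥ 1.
For the base case m = 1: S(1) = 3/10, and the closed form gives 3/10. They agree.
Suppose the result is true for m = j, so S(j) = 3j/(2(j + 4)).
Then S(j+1) = S(j) + (6/((j + 4)(j + 5))) = (3j/(2(j + 4))) + (6/((j + 4)(j + 5))).
Simplifying, S(j+1) = 3(j + 1)/(2(j + 5)) = 3(j+1)/(2((j+1) + 4)),
which is the closed form with m = j+1.
This completes the induction.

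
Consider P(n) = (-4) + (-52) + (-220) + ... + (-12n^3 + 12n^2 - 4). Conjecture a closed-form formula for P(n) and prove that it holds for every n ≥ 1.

We claim P(n) = -n(3n^3 + 2n^2 - 3n + 2) for all n ≥ 1.
When n = 1: P(1) = -4, and the closed form gives -4. They agree.
Inductive step: suppose the statement holds for some r ≥ 1, so P(r) = r(-3r^3 - 2r^2 + 3r - 2).
Then P(r+1) = P(r) + (-12(r + 1)^3 + 12(r + 1)^2 - 4) = (r(-3r^3 - 2r^2 + 3r - 2)) + (-12(r + 1)^3 + 12(r + 1)^2 - 4).
Simplifying, P(r+1) = -(r + 1)(3r^3 + 11r^2 + 10r + 4) = -(r+1)(3(r+1)^3 + 2(r+1)^2 - 3(r+1) + 2),
which is the closed form with n = r+1.
By the principle of mathematical induction, the result holds for all n ≥ 1.

P(n) = -n(3n^3 + 2n^2 - 3n + 2)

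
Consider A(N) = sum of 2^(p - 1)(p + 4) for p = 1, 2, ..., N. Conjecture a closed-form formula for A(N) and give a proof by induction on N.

A(N) = 2^N(N + 3) - 3

We claim A(N) = 2^N(N + 3) - 3 for all N ≥ 1.
For the base case N = 1: A(1) = 5, and the closed form gives 5. They agree.
Suppose the result is true for N = p, so A(p) = 2^p(p + 3) - 3.
Then A(p+1) = A(p) + (2^p(p + 5)) = (2^p(p + 3) - 3) + (2^p(p + 5)).
Simplifying, A(p+1) = 2^(p + 1)p + 2^(p + 3) - 3 = 2^(p+1)((p+1) + 3) - 3,
which is the closed form with N = p+1.
By induction, the statement is established for all N ≥ 1.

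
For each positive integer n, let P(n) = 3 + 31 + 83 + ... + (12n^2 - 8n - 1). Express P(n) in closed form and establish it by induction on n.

P(n) = n(4n^2 + 2n - 3)

We claim P(n) = n(4n^2 + 2n - 3) for all n ≥ 1.
Base step (n = 1): P(1) = 3, and the closed form gives 3. They agree.
Inductive step: assume the claim holds for n = m, so P(m) = m(4m^2 + 2m - 3).
Then P(m+1) = P(m) + (12m^2 + 16m + 3) = (m(4m^2 + 2m - 3)) + (12m^2 + 16m + 3).
Simplifying, P(m+1) = (m + 1)(4m^2 + 10m + 3) = (m+1)(4(m+1)^2 + 2(m+1) - 3),
which is the closed form with n = m+1.
Hence, by induction on n, the claim holds for every n ≥ 1.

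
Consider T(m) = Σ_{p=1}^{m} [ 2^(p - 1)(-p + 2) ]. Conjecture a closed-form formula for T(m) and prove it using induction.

We claim T(m) = 2^m(-m + 3) - 3 for all m ≥ 1.
When m = 1: T(1) = 1, and the closed form gives 1. They agree.
Inductive step: suppose the statement holds for some p ≥ 1, so T(p) = 2^p(-p + 3) - 3.
Then T(p+1) = T(p) + (2^p(-p + 1)) = (2^p(-p + 3) - 3) + (2^p(-p + 1)).
Simplifying, T(p+1) = -2^(p + 1)p + 2^(p + 2) - 3 = 2^(p+1)(-(p+1) + 3) - 3,
which is the closed form with m = p+1.
Hence, by induction on m, the claim holds for every m ≥ 1.

T(m) = 2^m(-m + 3) - 3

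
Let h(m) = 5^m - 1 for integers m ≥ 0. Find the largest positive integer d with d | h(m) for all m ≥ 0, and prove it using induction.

Computing the first values: h(0) = 0 and h(1) = 4; gcd(0, 4) = 4, so d ≤ 4.
We prove 4 | 5^m - 1 for all m ≥ 0 by induction on m.
Base step (m = 0): h(0) = 0 = 4·(0), so 4 | h(0).
Inductive step: suppose the statement holds for some p ≥ 0, i.e. 4 | h(p). Then
h(p+1) = 5^(p+1) - 1 = 5·(5^p - 1) + 4 = 5·h(p) + 4. The first term is divisible by 4 by the inductive hypothesis, and 4 is divisible by 4. Hence 4 | h(p+1).
By induction, the statement is established for all m ≥ 0.
Therefore the largest such d is 4.

d = 4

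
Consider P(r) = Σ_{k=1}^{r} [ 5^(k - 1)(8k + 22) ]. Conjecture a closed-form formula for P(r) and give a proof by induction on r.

We claim P(r) = 5^r(2r + 5) - 5 for all r ≥ 1.
For the base case r = 1: P(1) = 30, and the closed form gives 30. They agree.
For the inductive step, assume it holds for an arbitrary k ≥ 1, so P(k) = 5^k(2k + 5) - 5.
Then P(k+1) = P(k) + (5^k(8k + 30)) = (5^k(2k + 5) - 5) + (5^k(8k + 30)).
Simplifying, P(k+1) = 10·5^k·k + 35·5^k - 5 = 5^(k+1)(2(k+1) + 5) - 5,
which is the closed form with r = k+1.
By induction, the statement is established for all r ≥ 1.

P(r) = 5^r(2r + 5) - 5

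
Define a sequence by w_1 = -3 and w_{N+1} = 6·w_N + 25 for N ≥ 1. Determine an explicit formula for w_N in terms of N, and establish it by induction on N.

Computing the first terms: w_1 = -3, w_2 = 7, w_3 = 67. This suggests w_N = 2·6^(N - 1) - 5.
Base case (N = 1): the formula gives -3 = -3 = w_1.
Inductive step: assume the claim holds for N = j, so w_j = 2·6^(j - 1) - 5.
Then w_{j+1} = 6·w_j + 25 = 6·(2·6^(j - 1) - 5) + 25 = 2·6^j - 5 = 2·6^((j+1) - 1) - 5,
which is the claimed formula at N = j+1.
By the principle of mathematical induction, the result holds for all N ≥ 1.

w_N = 2·6^(N - 1) - 5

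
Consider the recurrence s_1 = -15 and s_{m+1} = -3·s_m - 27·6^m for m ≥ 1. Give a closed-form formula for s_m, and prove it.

s_m = -(-3)^m - 3·6^m

Computing the first terms: s_1 = -15, s_2 = -117, s_3 = -621. This suggests s_m = -(-3)^m - 3·6^m.
Base case (m = 1): the formula gives -15 = -15 = s_1.
Inductive step: suppose the statement holds for some k ≥ 1, so s_k = -(-3)^k - 3·6^k.
Then s_{k+1} = -3·s_k - 27·6^k = -3·(-(-3)^k - 3·6^k) - 27·6^k = -(-3)^(k + 1) - 3·6^(k + 1),
which is the claimed formula at m = k+1.
By induction, the statement is established for all m ≥ 1.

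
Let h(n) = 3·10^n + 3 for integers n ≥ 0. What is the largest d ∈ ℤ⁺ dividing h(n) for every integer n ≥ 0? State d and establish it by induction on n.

Computing the first values: h(0) = 6 and h(1) = 33; gcd(6, 33) = 3, so d ≤ 3.
We prove 3 | 3·10^n + 3 for all n ≥ 0 by induction on n.
Base case (n = 0): h(0) = 6 = 3·(2), so 3 | h(0).
Inductive step: assume the claim holds for n = k, i.e. 3 | h(k). Then
h(k+1) = 3·10^(k+1) + 3 = 10·(3·10^k + 3) - 27 = 10·h(k) - 27. The first term is divisible by 3 by the inductive hypothesis, and -27 is divisible by 3. Hence 3 | h(k+1).
By the principle of mathematical induction, the result holds for all n ≥ 0.
Therefore the largest such d is 3.

d = 3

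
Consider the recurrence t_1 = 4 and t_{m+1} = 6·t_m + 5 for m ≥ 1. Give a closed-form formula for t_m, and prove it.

Computing the first terms: t_1 = 4, t_2 = 29, t_3 = 179. This suggests t_m = 5·6^(m - 1) - 1.
Base case (m = 1): the formula gives 4 = 4 = t_1.
Inductive step: assume the claim holds for m = i, so t_i = 5·6^(i - 1) - 1.
Then t_{i+1} = 6·t_i + 5 = 6·(5·6^(i - 1) - 1) + 5 = 5·6^i - 1 = 5·6^((i+1) - 1) - 1,
which is the claimed formula at m = i+1.
By the principle of mathematical induction, the result holds for all m ≥ 1.

t_m = 5·6^(m - 1) - 1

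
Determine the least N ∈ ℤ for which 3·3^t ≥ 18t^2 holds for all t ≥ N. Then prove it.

At t = 4: 243 < 288, so the inequality fails and N ≥ 5. We prove 3·3^t ≥ 18t^2 for all t ≥ 5.
Base step (t = 5): 3·3^t = 729 and 18t^2 = 450, so 729 ≥ 450.
For the inductive step, assume it holds for an arbitrary j ≥ 5, so 3·3^j ≥ 18j^2.
Then 3·3^(j + 1) = 3·(3·3^j) ≥ 3·(18j^2).
Also, for j ≥ 5 we have 3·(18j^2) ≥ 18(j+1)^2, since 3 ≥ (1 + 1/j)^2 for all j ≥ 5.
Combining, 3·3^(j + 1) ≥ 18(j+1)^2.
By the principle of mathematical induction, the result holds for all t ≥ 5.
Hence the smallest such N is 5.

N = 5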